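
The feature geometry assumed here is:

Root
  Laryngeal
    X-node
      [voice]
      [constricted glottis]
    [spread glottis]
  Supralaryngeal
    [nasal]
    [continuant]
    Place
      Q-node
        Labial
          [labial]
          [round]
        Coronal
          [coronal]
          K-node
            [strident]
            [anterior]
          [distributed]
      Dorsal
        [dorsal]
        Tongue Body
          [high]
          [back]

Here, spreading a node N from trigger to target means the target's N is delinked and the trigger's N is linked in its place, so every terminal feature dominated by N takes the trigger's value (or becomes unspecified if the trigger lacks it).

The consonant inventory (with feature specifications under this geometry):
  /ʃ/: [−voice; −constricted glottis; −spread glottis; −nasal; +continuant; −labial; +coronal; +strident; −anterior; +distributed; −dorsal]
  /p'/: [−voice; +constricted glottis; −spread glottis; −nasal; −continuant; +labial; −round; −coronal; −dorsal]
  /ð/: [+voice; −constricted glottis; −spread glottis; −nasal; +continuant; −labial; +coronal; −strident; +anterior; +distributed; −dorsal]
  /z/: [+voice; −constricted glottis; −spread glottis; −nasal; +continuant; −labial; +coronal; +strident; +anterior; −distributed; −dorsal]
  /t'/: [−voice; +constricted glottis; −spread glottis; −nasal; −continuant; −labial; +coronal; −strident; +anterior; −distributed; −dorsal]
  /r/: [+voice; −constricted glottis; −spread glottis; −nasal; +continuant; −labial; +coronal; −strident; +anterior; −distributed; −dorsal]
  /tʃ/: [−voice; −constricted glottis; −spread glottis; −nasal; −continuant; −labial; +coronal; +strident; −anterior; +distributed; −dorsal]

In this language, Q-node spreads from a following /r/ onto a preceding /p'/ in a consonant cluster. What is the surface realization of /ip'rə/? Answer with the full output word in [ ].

[it'rə]

The Q-node node dominates the terminals [labial], [round], [coronal], [strident], [anterior], [distributed].
The target acquires /r/'s values for everything under Q-node — [−labial], [+coronal], [−strident], [+anterior], [−distributed] — while keeping its own [voice], [constricted glottis], [spread glottis], ….
The resulting bundle matches /t'/ in the inventory; substituting it for /p'/ gives [it'rə].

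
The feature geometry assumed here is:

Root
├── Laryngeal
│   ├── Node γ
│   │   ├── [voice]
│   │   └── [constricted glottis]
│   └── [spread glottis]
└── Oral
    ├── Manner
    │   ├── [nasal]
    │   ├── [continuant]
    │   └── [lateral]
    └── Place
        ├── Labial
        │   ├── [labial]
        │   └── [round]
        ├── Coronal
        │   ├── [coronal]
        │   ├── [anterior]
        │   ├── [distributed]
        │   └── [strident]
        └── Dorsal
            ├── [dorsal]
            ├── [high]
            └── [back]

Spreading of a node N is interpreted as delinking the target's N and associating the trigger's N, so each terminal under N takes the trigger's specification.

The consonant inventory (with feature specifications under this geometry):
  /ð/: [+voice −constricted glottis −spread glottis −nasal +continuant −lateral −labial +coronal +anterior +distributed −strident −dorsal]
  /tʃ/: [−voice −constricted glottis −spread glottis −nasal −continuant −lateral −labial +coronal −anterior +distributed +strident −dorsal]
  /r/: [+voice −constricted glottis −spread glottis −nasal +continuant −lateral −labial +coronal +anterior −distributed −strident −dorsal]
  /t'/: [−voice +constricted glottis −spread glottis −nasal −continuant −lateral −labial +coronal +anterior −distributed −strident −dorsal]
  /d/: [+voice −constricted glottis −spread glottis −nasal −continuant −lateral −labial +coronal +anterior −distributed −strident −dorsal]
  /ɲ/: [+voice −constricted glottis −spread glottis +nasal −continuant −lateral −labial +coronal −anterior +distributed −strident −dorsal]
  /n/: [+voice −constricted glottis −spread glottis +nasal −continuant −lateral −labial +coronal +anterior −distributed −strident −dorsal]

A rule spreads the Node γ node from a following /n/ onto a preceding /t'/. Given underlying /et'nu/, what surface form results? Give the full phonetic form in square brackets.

Terminals under Node γ in this geometry: [voice], [constricted glottis].
Spreading Node γ from /n/ onto /t'/ replaces those values with /n/'s: [+voice], [−constricted glottis]. Features outside Node γ ([spread glottis], [nasal], [continuant], …) stay as in /t'/.
The resulting bundle matches /d/ in the inventory; substituting it for /t'/ gives [ednu].

[ednu]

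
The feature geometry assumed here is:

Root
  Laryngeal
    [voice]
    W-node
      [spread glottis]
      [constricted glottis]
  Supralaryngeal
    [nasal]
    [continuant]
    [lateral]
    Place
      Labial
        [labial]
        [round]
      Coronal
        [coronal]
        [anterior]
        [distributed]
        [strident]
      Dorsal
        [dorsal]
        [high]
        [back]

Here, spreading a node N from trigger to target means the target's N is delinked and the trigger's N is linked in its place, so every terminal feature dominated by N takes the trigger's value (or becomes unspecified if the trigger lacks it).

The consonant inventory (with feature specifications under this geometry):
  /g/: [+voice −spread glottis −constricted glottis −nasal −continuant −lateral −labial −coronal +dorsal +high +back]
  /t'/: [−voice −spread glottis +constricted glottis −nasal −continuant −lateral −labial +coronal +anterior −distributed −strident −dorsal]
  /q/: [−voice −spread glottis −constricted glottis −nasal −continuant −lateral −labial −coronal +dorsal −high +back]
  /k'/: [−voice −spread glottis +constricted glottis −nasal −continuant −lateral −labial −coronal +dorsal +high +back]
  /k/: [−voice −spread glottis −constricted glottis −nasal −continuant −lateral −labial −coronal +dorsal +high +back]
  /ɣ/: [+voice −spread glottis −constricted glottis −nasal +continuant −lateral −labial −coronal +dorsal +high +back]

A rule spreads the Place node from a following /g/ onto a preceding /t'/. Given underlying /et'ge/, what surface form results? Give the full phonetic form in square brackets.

Terminals under Place in this geometry: [labial], [round], [coronal], [anterior], [distributed], [strident], [dorsal], [high], [back].
The target acquires /g/'s values for everything under Place — [−labial], [−coronal], [+dorsal], [+high], [+back] — while keeping its own [voice], [spread glottis], [constricted glottis], ….
Among the inventory, only /k'/ has exactly this specification, giving the surface form [ek'ge].

[ek'ge]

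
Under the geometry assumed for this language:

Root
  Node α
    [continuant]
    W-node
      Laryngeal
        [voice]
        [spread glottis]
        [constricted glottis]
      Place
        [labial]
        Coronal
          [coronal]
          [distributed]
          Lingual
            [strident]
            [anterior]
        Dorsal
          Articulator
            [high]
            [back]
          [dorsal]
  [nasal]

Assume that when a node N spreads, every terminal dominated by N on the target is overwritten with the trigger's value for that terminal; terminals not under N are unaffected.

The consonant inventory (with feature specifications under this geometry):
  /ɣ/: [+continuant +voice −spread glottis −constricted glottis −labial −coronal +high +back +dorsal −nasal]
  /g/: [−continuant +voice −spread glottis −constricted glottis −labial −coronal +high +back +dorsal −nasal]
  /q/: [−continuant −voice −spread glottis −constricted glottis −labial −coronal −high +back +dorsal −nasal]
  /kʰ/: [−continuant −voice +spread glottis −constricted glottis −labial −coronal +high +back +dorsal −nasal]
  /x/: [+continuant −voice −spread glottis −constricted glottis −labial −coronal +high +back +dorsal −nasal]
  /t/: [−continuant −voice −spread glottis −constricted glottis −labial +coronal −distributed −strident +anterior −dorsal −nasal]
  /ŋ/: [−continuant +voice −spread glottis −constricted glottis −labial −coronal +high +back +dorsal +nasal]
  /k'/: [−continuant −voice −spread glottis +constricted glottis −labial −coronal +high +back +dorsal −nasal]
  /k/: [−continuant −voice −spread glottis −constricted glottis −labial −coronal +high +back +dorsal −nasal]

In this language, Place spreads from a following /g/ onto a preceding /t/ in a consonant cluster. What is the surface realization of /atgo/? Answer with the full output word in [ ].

Terminals under Place in this geometry: [labial], [coronal], [distributed], [strident], [anterior], [high], [back], [dorsal].
Spreading Place from /g/ onto /t/ replaces those values with /g/'s: [−labial], [−coronal], [+high], [+back], [+dorsal]. Features outside Place ([continuant], [voice], [spread glottis], …) stay as in /t/.
This feature bundle is that of [k], so /atgo/ surfaces as [akgo].

[akgo]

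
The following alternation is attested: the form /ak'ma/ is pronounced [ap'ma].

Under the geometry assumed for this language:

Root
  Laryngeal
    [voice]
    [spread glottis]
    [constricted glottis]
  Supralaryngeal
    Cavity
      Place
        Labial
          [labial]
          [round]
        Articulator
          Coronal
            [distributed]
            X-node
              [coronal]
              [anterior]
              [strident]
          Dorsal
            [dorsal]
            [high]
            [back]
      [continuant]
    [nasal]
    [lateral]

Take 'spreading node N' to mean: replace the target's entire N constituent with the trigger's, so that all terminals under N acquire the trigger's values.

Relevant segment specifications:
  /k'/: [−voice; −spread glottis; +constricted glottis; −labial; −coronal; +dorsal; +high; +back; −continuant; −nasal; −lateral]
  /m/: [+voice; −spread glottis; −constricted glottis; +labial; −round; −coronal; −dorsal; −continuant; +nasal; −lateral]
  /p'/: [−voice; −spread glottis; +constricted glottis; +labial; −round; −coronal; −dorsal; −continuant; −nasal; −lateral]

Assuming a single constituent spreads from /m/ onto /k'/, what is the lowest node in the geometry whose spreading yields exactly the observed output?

Place

Comparing /k'/ with its surface form [p'], the features that change are [labial], [round], [dorsal], [high], [back].
In this geometry the lowest node dominating all of them is Place: every daughter of Place dominates only a proper subset, so no lower node suffices.
Spreading Place from /m/ overwrites each of those terminals with /m/'s values, yielding exactly [p'].
Features on which the two segments disagree outside Place, such as [nasal], [constricted glottis], are unchanged — nothing dominating them spread, and Place is the minimal sufficient constituent.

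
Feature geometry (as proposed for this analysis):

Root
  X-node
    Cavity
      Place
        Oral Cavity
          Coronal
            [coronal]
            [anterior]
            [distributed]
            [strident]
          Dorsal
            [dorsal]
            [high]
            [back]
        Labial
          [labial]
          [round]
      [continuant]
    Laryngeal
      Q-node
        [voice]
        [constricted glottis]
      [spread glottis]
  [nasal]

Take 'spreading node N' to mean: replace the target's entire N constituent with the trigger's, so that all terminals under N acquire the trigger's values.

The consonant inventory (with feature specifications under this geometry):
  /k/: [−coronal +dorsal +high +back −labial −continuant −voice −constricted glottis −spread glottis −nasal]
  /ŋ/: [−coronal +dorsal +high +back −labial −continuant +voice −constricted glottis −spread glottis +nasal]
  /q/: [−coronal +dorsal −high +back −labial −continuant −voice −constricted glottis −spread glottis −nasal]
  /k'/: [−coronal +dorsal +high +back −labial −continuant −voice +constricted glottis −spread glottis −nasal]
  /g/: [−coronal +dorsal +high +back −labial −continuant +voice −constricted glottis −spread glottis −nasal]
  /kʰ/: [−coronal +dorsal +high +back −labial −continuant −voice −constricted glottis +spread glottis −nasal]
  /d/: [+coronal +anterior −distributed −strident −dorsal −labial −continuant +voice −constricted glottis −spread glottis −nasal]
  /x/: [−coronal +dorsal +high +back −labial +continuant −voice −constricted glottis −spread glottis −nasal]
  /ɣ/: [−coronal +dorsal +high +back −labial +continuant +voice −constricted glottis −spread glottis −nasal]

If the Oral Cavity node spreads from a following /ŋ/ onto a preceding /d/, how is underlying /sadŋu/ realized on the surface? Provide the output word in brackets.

[sagŋu]

Oral Cavity immediately or transitively dominates [coronal], [anterior], [distributed], [strident], [dorsal], [high], [back].
After delinking /d/'s Oral Cavity and linking /ŋ/'s, the affected terminals become [−coronal], [+dorsal], [+high], [+back]; [labial], [continuant], [voice], … (outside Oral Cavity) are retained from /d/.
Among the inventory, only /g/ has exactly this specification, giving the surface form [sagŋu].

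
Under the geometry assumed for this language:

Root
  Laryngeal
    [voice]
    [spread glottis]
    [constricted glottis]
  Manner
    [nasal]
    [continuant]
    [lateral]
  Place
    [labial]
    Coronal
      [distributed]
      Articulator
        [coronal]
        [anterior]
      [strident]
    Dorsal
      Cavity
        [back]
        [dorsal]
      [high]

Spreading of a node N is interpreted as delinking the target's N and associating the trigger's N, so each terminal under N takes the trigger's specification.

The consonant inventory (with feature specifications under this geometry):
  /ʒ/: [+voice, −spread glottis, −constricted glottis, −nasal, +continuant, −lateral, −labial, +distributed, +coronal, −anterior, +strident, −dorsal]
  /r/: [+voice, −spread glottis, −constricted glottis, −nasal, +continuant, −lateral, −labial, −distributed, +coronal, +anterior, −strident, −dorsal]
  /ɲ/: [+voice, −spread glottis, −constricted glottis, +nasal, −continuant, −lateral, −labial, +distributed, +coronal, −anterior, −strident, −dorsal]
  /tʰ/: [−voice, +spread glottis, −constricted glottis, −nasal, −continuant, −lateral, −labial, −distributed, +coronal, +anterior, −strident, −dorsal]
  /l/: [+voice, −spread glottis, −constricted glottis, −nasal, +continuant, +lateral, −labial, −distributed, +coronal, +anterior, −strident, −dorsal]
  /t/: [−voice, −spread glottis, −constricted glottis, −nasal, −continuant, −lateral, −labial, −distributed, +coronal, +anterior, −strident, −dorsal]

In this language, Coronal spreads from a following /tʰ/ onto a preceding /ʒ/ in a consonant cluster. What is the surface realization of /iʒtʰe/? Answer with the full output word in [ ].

[irtʰe]

Terminals under Coronal in this geometry: [distributed], [coronal], [anterior], [strident].
The target acquires /tʰ/'s values for everything under Coronal — [−distributed], [+coronal], [+anterior], [−strident] — while keeping its own [voice], [spread glottis], [constricted glottis], ….
This feature bundle is that of [r], so /iʒtʰe/ surfaces as [irtʰe].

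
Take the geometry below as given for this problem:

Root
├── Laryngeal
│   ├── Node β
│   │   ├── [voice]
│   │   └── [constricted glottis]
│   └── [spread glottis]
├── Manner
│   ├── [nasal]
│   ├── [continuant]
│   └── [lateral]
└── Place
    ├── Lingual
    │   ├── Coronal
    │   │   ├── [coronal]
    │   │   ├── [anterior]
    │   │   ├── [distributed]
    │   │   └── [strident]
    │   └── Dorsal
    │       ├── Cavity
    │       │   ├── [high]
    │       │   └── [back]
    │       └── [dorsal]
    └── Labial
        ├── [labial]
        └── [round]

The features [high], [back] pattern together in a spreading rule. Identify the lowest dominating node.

Cavity

[high] is immediately dominated by Cavity.
[back] is immediately dominated by Cavity.
These paths first converge at Cavity; no daughter of Cavity dominates all 2 features, so Cavity is the minimal constituent.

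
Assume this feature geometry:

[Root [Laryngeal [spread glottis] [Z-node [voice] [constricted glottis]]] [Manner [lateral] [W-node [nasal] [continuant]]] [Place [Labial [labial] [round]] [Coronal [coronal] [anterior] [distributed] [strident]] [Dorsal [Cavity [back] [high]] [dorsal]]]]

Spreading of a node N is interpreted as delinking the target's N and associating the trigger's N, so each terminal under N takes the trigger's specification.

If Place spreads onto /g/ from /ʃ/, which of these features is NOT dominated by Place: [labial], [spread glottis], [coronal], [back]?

[spread glottis]

Place dominates exactly [labial], [round], [coronal], [anterior], [distributed], [strident], [back], [high], [dorsal].
Spreading Place replaces [labial], [back], [coronal] with the trigger's values, since each sits inside the Place constituent.
[spread glottis] is not within the Place subtree (it hangs from Laryngeal), so /g/'s [spread glottis] value survives.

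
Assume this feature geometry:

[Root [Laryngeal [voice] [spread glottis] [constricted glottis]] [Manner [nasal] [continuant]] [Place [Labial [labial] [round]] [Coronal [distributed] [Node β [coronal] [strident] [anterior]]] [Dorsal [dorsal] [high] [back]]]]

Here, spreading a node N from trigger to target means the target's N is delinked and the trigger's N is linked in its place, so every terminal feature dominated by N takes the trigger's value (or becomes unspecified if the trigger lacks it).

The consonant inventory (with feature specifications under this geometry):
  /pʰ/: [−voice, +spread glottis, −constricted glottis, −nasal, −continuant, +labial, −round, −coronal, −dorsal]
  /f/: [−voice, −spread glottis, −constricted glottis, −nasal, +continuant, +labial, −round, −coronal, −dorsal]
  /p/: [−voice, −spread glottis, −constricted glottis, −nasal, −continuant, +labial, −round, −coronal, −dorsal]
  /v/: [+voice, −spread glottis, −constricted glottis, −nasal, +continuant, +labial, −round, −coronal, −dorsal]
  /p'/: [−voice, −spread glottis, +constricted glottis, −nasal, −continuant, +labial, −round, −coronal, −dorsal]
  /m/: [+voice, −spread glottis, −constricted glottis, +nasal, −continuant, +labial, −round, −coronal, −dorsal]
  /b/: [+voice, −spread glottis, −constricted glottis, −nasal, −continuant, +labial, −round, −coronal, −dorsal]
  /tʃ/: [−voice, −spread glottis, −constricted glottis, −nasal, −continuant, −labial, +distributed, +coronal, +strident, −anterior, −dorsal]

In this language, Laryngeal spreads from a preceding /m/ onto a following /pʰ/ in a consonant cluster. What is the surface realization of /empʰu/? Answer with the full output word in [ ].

[embu]

Laryngeal immediately or transitively dominates [voice], [spread glottis], [constricted glottis].
The target acquires /m/'s values for everything under Laryngeal — [+voice], [−spread glottis], [−constricted glottis] — while keeping its own [nasal], [continuant], [labial], ….
Among the inventory, only /b/ has exactly this specification, giving the surface form [embu].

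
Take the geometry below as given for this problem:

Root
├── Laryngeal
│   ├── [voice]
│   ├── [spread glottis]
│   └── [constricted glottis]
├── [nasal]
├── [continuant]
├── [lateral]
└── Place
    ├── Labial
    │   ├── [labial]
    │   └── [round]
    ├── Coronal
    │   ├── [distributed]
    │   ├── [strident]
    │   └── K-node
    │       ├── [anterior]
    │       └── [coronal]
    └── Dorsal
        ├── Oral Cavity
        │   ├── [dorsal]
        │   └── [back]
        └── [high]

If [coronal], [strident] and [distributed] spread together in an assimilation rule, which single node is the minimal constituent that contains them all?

Coronal

[coronal] lies under K-node (below Place).
[strident]: Root > Place > Coronal > [strident].
[distributed] lies under Coronal (below Place).
The listed terminals split across distinct daughters of Coronal, so Coronal itself is the smallest node containing them all.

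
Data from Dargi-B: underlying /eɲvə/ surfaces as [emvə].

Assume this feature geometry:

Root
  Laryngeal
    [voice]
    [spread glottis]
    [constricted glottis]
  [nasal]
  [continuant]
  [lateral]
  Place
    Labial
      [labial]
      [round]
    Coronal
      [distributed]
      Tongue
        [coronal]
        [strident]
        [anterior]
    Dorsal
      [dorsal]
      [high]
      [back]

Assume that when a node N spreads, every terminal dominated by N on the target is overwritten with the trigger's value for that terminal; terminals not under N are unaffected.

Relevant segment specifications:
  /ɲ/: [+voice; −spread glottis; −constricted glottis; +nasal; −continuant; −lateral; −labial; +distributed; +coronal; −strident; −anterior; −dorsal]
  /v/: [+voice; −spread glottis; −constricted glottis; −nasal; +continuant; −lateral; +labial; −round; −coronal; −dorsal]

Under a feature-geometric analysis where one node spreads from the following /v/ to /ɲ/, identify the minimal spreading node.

Place

The alternation /ɲ/ → [m] changes [labial], [round], [coronal], [anterior], [distributed], [strident] and nothing else.
In this geometry the lowest node dominating all of them is Place: every daughter of Place dominates only a proper subset, so no lower node suffices.
Spreading Place from /v/ overwrites each of those terminals with /v/'s values, yielding exactly [m].
Since [continuant], [nasal] are preserved even though /v/ disagrees there, no node above Place spread.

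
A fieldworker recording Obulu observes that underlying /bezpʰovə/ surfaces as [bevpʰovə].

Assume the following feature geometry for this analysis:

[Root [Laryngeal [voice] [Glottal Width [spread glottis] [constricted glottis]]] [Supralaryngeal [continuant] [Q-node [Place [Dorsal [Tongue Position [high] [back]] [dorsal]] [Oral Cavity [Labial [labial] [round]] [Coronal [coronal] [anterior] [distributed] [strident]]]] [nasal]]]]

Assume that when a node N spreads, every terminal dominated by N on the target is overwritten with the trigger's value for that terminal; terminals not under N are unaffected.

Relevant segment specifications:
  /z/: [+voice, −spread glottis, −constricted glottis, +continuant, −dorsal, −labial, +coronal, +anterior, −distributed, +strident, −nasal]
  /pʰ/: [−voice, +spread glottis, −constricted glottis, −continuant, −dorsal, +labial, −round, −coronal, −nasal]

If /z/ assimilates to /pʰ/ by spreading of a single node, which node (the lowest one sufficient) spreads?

Oral Cavity

Feature comparison: [labial], [round], [coronal], [anterior], [distributed], [strident] differ between /z/ and [v]; the remaining terminals match.
These terminals are all dominated by Oral Cavity, and no proper subconstituent of Oral Cavity covers them all; Oral Cavity is their lowest common ancestor.
Delinking /z/'s Oral Cavity and associating /pʰ/'s Oral Cavity gives precisely the feature bundle of [v].
[continuant], [spread glottis] stay as in /z/ although /pʰ/ differs there, so no node dominating them spread; among the remaining candidates Oral Cavity is the lowest that derives the output.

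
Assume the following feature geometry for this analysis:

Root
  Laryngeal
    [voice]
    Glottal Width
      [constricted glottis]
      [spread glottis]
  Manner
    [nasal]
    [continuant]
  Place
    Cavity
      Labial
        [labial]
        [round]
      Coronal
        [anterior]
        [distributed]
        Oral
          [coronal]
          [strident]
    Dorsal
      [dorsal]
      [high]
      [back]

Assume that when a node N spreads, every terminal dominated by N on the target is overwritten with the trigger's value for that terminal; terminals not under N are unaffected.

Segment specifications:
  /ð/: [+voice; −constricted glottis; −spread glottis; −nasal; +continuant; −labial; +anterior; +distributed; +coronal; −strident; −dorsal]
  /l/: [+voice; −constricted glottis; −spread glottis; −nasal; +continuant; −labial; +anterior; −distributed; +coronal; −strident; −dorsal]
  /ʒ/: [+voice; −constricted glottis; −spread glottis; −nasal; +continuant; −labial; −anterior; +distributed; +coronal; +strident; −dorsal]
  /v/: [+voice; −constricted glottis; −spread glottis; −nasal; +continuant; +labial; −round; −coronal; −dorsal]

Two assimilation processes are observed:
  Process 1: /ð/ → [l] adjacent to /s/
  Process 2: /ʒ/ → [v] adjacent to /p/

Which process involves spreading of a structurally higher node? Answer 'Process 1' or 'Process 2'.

Process 2

Process 1 alters [distributed]; the lowest dominating node is [distributed] (depth 4 from Root).
Process 2: the features that change are [labial], [round], [coronal], [anterior], [distributed], [strident]; the minimal node is Cavity (depth 2).
Depth 2 < depth 4; Process 2 involves the structurally higher constituent Cavity.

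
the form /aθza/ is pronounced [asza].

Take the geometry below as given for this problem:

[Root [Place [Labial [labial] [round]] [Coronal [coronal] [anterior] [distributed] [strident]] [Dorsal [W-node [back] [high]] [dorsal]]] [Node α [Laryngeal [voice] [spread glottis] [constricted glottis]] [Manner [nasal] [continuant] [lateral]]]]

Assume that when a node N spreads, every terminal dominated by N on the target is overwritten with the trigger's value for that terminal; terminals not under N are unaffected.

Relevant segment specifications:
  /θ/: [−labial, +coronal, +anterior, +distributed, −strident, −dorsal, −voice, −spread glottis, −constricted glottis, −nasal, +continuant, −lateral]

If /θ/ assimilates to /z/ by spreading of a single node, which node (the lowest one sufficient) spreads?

Coronal

The alternation /θ/ → [s] changes [distributed], [strident] and nothing else.
In this geometry the lowest node dominating all of them is Coronal: every daughter of Coronal dominates only a proper subset, so no lower node suffices.
Spreading Coronal from /z/ overwrites each of those terminals with /z/'s values, yielding exactly [s].
[voice], a feature on which the two segments disagree outside Coronal, is unchanged — nothing dominating it spread, and Coronal is the minimal sufficient constituent.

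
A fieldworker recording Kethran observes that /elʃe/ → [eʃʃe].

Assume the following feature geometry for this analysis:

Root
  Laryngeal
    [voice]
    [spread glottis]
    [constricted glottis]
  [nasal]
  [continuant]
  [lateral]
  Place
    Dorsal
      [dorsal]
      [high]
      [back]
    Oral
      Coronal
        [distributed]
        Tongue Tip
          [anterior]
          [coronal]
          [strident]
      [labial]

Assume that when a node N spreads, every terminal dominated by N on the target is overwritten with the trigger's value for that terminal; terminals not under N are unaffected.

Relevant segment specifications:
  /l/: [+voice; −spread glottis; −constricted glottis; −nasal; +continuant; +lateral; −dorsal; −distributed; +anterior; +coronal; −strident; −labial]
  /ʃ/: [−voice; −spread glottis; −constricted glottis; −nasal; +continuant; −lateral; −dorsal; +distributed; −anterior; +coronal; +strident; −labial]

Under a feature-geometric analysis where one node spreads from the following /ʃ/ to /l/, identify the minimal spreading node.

Root

Feature comparison: [voice], [lateral], [anterior], [distributed], [strident] differ between /l/ and [ʃ]; the remaining terminals match.
These terminals are all dominated by Root, and no proper subconstituent of Root covers them all; Root is their lowest common ancestor.
Delinking /l/'s Root and associating /ʃ/'s Root gives precisely the feature bundle of [ʃ].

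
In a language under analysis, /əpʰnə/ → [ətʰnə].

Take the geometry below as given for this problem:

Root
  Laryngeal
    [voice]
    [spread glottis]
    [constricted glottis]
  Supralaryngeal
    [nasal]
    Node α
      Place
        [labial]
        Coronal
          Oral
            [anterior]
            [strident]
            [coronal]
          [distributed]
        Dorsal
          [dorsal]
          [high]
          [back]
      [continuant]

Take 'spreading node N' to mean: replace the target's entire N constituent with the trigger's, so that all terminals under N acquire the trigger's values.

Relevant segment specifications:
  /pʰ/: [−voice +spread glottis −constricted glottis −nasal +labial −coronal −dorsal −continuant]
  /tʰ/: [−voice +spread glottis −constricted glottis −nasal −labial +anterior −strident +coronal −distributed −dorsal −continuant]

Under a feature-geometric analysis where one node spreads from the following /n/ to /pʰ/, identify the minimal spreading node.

Place

The alternation /pʰ/ → [tʰ] changes [labial], [coronal], [anterior], [distributed], [strident] and nothing else.
The smallest constituent containing every changed terminal is Place — each of its daughters lacks at least one of the affected features.
If Place spreads, every terminal under it takes /n/'s value, producing [tʰ] as observed.
[voice], [nasal] stay as in /pʰ/ although /n/ differs there, so no node dominating them spread; among the remaining candidates Place is the lowest that derives the output.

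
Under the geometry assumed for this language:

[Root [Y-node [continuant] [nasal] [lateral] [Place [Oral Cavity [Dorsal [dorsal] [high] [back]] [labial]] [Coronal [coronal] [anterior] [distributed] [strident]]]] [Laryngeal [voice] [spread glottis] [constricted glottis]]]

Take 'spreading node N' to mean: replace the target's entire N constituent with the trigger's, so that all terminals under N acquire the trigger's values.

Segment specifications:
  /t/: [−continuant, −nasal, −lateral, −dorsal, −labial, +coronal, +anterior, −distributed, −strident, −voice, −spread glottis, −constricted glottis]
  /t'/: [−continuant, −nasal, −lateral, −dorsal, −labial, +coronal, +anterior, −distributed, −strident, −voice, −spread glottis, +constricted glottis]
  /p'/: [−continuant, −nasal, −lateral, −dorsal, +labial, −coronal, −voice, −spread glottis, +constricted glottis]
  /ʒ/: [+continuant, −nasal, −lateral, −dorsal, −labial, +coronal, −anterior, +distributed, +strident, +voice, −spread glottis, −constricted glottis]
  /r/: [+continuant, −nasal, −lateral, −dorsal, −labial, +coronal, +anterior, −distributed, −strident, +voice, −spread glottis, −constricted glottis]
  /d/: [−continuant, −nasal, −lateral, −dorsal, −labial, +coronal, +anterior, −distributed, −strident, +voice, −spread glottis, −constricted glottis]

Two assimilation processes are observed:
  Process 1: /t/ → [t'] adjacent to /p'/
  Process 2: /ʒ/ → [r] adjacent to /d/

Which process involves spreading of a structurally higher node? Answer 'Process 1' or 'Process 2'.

Process 1 alters [constricted glottis]; the lowest dominating node is [constricted glottis] (depth 2 from Root).
Process 2 alters [anterior], [distributed], [strident]; the lowest common ancestor is Coronal (depth 3 from Root).
[constricted glottis] is closer to Root than Coronal, so Process 1 spreads the higher node.

Process 1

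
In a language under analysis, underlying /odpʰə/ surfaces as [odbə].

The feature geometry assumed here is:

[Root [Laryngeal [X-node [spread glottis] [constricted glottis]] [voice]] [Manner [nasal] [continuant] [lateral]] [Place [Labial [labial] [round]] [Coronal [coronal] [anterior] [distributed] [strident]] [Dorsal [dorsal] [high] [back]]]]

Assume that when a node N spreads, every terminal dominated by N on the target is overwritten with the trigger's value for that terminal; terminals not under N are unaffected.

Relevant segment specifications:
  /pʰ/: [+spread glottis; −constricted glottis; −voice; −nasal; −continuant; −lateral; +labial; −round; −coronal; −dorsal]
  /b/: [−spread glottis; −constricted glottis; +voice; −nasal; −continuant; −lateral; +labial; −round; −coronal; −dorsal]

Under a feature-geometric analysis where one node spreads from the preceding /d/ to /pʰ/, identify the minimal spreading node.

Laryngeal

The alternation /pʰ/ → [b] changes [voice], [spread glottis] and nothing else.
In this geometry the lowest node dominating all of them is Laryngeal: every daughter of Laryngeal dominates only a proper subset, so no lower node suffices.
If Laryngeal spreads, every terminal under it takes /d/'s value, producing [b] as observed.
Had Root spread, [coronal], [labial] would have taken /d/'s values; they stay as in /pʰ/, confirming the spreading constituent is exactly Laryngeal.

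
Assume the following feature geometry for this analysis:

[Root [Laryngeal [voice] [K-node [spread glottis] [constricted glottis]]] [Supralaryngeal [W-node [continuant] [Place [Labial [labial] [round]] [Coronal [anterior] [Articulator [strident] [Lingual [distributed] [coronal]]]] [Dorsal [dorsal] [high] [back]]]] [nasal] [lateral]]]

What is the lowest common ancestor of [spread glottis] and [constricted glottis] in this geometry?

[spread glottis]: Root > Laryngeal > K-node > [spread glottis].
[constricted glottis] lies under K-node (below Laryngeal).
The lowest node appearing on every path is K-node; each proper daughter of K-node fails to dominate at least one of the listed features.

K-node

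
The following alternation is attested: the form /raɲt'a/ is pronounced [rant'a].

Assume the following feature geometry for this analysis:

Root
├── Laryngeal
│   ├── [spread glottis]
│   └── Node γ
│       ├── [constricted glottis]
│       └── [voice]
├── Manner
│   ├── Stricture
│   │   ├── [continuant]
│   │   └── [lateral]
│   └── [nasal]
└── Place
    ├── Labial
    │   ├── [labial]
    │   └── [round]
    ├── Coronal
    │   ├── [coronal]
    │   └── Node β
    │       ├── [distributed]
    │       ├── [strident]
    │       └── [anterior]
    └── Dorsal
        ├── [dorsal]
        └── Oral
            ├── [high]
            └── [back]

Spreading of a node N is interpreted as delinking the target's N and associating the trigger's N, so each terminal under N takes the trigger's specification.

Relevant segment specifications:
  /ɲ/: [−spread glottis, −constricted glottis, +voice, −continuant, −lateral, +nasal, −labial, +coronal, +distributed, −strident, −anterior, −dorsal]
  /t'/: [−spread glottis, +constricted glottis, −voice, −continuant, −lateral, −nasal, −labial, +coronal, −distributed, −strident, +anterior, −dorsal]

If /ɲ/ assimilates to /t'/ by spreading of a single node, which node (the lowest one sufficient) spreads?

The alternation /ɲ/ → [n] changes [anterior], [distributed] and nothing else.
Tracing each changed feature up the tree, the paths first meet at Node β; any lower node misses at least one of them.
Delinking /ɲ/'s Node β and associating /t'/'s Node β gives precisely the feature bundle of [n].
Features on which the two segments disagree outside Node β, such as [nasal], [voice], are unchanged — nothing dominating them spread, and Node β is the minimal sufficient constituent.

Node β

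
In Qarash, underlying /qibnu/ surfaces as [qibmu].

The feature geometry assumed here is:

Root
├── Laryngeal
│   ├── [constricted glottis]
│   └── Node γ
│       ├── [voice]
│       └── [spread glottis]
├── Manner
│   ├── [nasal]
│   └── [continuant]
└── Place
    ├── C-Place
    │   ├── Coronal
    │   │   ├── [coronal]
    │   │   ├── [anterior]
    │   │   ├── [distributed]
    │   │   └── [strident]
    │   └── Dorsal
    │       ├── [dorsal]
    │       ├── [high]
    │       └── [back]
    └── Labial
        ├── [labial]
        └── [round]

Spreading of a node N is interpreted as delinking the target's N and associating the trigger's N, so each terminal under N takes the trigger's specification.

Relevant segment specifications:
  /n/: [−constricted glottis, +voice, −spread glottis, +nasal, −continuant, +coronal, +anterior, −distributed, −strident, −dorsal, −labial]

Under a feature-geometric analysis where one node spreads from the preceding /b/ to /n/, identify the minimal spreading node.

Place

/n/ and [m] differ in [labial], [round], [coronal], [anterior], [distributed], [strident]; every other specified feature is identical.
The smallest constituent containing every changed terminal is Place — each of its daughters lacks at least one of the affected features.
Delinking /n/'s Place and associating /b/'s Place gives precisely the feature bundle of [m].
[nasal] — on which /b/ differs from /n/ — is unchanged, so Root cannot have spread; the constituent is no larger than Place.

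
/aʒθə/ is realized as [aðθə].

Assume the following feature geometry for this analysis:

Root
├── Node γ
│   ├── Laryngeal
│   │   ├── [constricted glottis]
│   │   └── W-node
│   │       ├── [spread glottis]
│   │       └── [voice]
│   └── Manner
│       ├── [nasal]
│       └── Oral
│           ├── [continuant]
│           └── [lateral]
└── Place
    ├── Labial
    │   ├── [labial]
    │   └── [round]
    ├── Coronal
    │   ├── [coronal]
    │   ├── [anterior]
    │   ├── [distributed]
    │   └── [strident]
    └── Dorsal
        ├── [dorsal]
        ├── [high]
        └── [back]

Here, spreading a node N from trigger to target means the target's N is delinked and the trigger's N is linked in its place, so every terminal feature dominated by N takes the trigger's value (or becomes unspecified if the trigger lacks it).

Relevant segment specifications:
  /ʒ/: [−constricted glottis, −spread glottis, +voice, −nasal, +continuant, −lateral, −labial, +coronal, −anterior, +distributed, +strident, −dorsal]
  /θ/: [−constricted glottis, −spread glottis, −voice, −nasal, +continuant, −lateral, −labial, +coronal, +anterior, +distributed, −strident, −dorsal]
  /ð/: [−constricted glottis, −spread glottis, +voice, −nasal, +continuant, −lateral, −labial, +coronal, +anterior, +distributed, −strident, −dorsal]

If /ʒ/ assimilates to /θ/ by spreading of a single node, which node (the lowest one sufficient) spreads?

Coronal

The alternation /ʒ/ → [ð] changes [anterior], [strident] and nothing else.
In this geometry the lowest node dominating all of them is Coronal: every daughter of Coronal dominates only a proper subset, so no lower node suffices.
If Coronal spreads, every terminal under it takes /θ/'s value, producing [ð] as observed.
[voice], a feature on which the two segments disagree outside Coronal, is unchanged — nothing dominating it spread, and Coronal is the minimal sufficient constituent.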